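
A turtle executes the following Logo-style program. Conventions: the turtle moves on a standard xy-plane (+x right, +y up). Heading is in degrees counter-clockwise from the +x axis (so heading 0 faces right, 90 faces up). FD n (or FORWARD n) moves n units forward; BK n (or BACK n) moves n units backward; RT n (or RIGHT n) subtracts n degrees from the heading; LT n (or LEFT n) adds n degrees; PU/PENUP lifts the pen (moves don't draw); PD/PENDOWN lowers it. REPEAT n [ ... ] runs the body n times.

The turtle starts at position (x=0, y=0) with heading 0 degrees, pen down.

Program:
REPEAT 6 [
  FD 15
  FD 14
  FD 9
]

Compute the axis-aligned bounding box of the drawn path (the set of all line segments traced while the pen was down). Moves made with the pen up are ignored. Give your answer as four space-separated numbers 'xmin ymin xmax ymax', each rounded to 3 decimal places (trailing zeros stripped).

Executing turtle program step by step:
Start: pos=(0,0), heading=0, pen down
REPEAT 6 [
  -- iteration 1/6 --
  FD 15: (0,0) -> (15,0) [heading=0, draw]
  FD 14: (15,0) -> (29,0) [heading=0, draw]
  FD 9: (29,0) -> (38,0) [heading=0, draw]
  -- iteration 2/6 --
  FD 15: (38,0) -> (53,0) [heading=0, draw]
  FD 14: (53,0) -> (67,0) [heading=0, draw]
  FD 9: (67,0) -> (76,0) [heading=0, draw]
  -- iteration 3/6 --
  FD 15: (76,0) -> (91,0) [heading=0, draw]
  FD 14: (91,0) -> (105,0) [heading=0, draw]
  FD 9: (105,0) -> (114,0) [heading=0, draw]
  -- iteration 4/6 --
  FD 15: (114,0) -> (129,0) [heading=0, draw]
  FD 14: (129,0) -> (143,0) [heading=0, draw]
  FD 9: (143,0) -> (152,0) [heading=0, draw]
  -- iteration 5/6 --
  FD 15: (152,0) -> (167,0) [heading=0, draw]
  FD 14: (167,0) -> (181,0) [heading=0, draw]
  FD 9: (181,0) -> (190,0) [heading=0, draw]
  -- iteration 6/6 --
  FD 15: (190,0) -> (205,0) [heading=0, draw]
  FD 14: (205,0) -> (219,0) [heading=0, draw]
  FD 9: (219,0) -> (228,0) [heading=0, draw]
]
Final: pos=(228,0), heading=0, 18 segment(s) drawn

Segment endpoints: x in {0, 15, 29, 38, 53, 67, 76, 91, 105, 114, 129, 143, 152, 167, 181, 190, 205, 219, 228}, y in {0}
xmin=0, ymin=0, xmax=228, ymax=0

Answer: 0 0 228 0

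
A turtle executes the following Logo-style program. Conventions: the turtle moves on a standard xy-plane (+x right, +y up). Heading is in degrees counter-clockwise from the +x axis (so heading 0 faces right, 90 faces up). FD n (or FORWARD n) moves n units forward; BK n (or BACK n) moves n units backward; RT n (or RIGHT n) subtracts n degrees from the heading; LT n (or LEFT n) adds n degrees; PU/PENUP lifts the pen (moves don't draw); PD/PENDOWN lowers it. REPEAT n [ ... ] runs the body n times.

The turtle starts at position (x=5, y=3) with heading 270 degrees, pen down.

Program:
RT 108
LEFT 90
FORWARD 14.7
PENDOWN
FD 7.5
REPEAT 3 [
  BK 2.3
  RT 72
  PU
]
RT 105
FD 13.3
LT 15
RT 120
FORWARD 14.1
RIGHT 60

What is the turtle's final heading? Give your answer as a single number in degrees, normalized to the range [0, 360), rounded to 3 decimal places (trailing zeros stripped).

Answer: 126

Derivation:
Executing turtle program step by step:
Start: pos=(5,3), heading=270, pen down
RT 108: heading 270 -> 162
LT 90: heading 162 -> 252
FD 14.7: (5,3) -> (0.457,-10.981) [heading=252, draw]
PD: pen down
FD 7.5: (0.457,-10.981) -> (-1.86,-18.113) [heading=252, draw]
REPEAT 3 [
  -- iteration 1/3 --
  BK 2.3: (-1.86,-18.113) -> (-1.149,-15.926) [heading=252, draw]
  RT 72: heading 252 -> 180
  PU: pen up
  -- iteration 2/3 --
  BK 2.3: (-1.149,-15.926) -> (1.151,-15.926) [heading=180, move]
  RT 72: heading 180 -> 108
  PU: pen up
  -- iteration 3/3 --
  BK 2.3: (1.151,-15.926) -> (1.861,-18.113) [heading=108, move]
  RT 72: heading 108 -> 36
  PU: pen up
]
RT 105: heading 36 -> 291
FD 13.3: (1.861,-18.113) -> (6.628,-30.53) [heading=291, move]
LT 15: heading 291 -> 306
RT 120: heading 306 -> 186
FD 14.1: (6.628,-30.53) -> (-7.395,-32.004) [heading=186, move]
RT 60: heading 186 -> 126
Final: pos=(-7.395,-32.004), heading=126, 3 segment(s) drawn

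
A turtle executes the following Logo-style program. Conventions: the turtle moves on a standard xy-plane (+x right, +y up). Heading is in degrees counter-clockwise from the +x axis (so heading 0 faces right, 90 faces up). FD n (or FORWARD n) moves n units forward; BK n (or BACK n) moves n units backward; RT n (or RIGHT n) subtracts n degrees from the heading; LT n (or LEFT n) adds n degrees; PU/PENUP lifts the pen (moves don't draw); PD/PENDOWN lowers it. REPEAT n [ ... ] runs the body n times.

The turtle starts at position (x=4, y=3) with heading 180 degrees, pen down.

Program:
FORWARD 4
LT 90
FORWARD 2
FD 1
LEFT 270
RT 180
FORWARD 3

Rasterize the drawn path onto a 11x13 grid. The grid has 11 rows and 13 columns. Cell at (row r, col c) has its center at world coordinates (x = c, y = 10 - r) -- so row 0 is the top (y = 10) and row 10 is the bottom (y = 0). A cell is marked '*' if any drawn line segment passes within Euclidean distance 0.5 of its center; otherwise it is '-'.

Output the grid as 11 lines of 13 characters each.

Segment 0: (4,3) -> (0,3)
Segment 1: (0,3) -> (-0,1)
Segment 2: (-0,1) -> (-0,0)
Segment 3: (-0,0) -> (3,-0)

Answer: -------------
-------------
-------------
-------------
-------------
-------------
-------------
*****--------
*------------
*------------
****---------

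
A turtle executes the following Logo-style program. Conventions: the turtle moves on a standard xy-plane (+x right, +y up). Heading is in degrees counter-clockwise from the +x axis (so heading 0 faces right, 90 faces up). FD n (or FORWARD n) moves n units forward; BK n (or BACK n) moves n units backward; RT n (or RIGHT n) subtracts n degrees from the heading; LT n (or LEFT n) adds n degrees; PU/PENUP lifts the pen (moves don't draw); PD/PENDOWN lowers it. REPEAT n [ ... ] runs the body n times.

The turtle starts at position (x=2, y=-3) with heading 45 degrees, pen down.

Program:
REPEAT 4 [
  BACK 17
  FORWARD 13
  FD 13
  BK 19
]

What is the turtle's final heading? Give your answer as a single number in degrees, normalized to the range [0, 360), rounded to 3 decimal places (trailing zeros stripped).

Answer: 45

Derivation:
Executing turtle program step by step:
Start: pos=(2,-3), heading=45, pen down
REPEAT 4 [
  -- iteration 1/4 --
  BK 17: (2,-3) -> (-10.021,-15.021) [heading=45, draw]
  FD 13: (-10.021,-15.021) -> (-0.828,-5.828) [heading=45, draw]
  FD 13: (-0.828,-5.828) -> (8.364,3.364) [heading=45, draw]
  BK 19: (8.364,3.364) -> (-5.071,-10.071) [heading=45, draw]
  -- iteration 2/4 --
  BK 17: (-5.071,-10.071) -> (-17.092,-22.092) [heading=45, draw]
  FD 13: (-17.092,-22.092) -> (-7.899,-12.899) [heading=45, draw]
  FD 13: (-7.899,-12.899) -> (1.293,-3.707) [heading=45, draw]
  BK 19: (1.293,-3.707) -> (-12.142,-17.142) [heading=45, draw]
  -- iteration 3/4 --
  BK 17: (-12.142,-17.142) -> (-24.163,-29.163) [heading=45, draw]
  FD 13: (-24.163,-29.163) -> (-14.971,-19.971) [heading=45, draw]
  FD 13: (-14.971,-19.971) -> (-5.778,-10.778) [heading=45, draw]
  BK 19: (-5.778,-10.778) -> (-19.213,-24.213) [heading=45, draw]
  -- iteration 4/4 --
  BK 17: (-19.213,-24.213) -> (-31.234,-36.234) [heading=45, draw]
  FD 13: (-31.234,-36.234) -> (-22.042,-27.042) [heading=45, draw]
  FD 13: (-22.042,-27.042) -> (-12.849,-17.849) [heading=45, draw]
  BK 19: (-12.849,-17.849) -> (-26.284,-31.284) [heading=45, draw]
]
Final: pos=(-26.284,-31.284), heading=45, 16 segment(s) drawn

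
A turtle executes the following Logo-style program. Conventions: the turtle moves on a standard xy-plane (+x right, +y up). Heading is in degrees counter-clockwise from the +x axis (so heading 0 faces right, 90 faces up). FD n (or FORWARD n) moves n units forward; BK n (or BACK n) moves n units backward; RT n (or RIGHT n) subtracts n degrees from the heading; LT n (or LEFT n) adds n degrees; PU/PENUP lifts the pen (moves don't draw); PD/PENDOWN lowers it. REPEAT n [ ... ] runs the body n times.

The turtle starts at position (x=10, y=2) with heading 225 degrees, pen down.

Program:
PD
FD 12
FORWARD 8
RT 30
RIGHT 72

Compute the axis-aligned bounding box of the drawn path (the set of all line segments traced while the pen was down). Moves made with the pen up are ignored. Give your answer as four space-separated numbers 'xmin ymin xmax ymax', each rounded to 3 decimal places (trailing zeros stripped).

Answer: -4.142 -12.142 10 2

Derivation:
Executing turtle program step by step:
Start: pos=(10,2), heading=225, pen down
PD: pen down
FD 12: (10,2) -> (1.515,-6.485) [heading=225, draw]
FD 8: (1.515,-6.485) -> (-4.142,-12.142) [heading=225, draw]
RT 30: heading 225 -> 195
RT 72: heading 195 -> 123
Final: pos=(-4.142,-12.142), heading=123, 2 segment(s) drawn

Segment endpoints: x in {-4.142, 1.515, 10}, y in {-12.142, -6.485, 2}
xmin=-4.142, ymin=-12.142, xmax=10, ymax=2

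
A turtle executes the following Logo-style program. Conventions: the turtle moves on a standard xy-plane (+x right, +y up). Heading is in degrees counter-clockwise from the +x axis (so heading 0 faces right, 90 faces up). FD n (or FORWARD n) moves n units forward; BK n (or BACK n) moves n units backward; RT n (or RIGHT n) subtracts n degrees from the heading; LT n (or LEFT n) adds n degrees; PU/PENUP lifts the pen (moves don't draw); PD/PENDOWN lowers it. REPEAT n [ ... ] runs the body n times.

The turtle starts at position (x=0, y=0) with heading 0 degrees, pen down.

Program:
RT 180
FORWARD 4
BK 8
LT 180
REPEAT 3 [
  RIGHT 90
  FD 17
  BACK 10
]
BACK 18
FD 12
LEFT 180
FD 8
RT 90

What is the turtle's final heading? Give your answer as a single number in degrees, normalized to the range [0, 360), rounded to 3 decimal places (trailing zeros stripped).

Executing turtle program step by step:
Start: pos=(0,0), heading=0, pen down
RT 180: heading 0 -> 180
FD 4: (0,0) -> (-4,0) [heading=180, draw]
BK 8: (-4,0) -> (4,0) [heading=180, draw]
LT 180: heading 180 -> 0
REPEAT 3 [
  -- iteration 1/3 --
  RT 90: heading 0 -> 270
  FD 17: (4,0) -> (4,-17) [heading=270, draw]
  BK 10: (4,-17) -> (4,-7) [heading=270, draw]
  -- iteration 2/3 --
  RT 90: heading 270 -> 180
  FD 17: (4,-7) -> (-13,-7) [heading=180, draw]
  BK 10: (-13,-7) -> (-3,-7) [heading=180, draw]
  -- iteration 3/3 --
  RT 90: heading 180 -> 90
  FD 17: (-3,-7) -> (-3,10) [heading=90, draw]
  BK 10: (-3,10) -> (-3,0) [heading=90, draw]
]
BK 18: (-3,0) -> (-3,-18) [heading=90, draw]
FD 12: (-3,-18) -> (-3,-6) [heading=90, draw]
LT 180: heading 90 -> 270
FD 8: (-3,-6) -> (-3,-14) [heading=270, draw]
RT 90: heading 270 -> 180
Final: pos=(-3,-14), heading=180, 11 segment(s) drawn

Answer: 180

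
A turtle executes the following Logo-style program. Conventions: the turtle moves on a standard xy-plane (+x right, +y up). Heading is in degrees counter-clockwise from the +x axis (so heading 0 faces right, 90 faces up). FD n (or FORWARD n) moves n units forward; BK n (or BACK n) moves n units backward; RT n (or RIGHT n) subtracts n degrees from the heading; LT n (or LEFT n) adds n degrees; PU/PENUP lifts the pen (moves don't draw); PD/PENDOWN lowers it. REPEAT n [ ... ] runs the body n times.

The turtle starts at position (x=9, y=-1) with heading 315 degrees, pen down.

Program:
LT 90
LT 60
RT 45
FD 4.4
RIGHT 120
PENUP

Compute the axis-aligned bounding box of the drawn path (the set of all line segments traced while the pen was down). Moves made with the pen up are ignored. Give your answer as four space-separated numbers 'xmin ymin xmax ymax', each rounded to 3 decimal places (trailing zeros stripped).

Answer: 9 -1 11.2 2.811

Derivation:
Executing turtle program step by step:
Start: pos=(9,-1), heading=315, pen down
LT 90: heading 315 -> 45
LT 60: heading 45 -> 105
RT 45: heading 105 -> 60
FD 4.4: (9,-1) -> (11.2,2.811) [heading=60, draw]
RT 120: heading 60 -> 300
PU: pen up
Final: pos=(11.2,2.811), heading=300, 1 segment(s) drawn

Segment endpoints: x in {9, 11.2}, y in {-1, 2.811}
xmin=9, ymin=-1, xmax=11.2, ymax=2.811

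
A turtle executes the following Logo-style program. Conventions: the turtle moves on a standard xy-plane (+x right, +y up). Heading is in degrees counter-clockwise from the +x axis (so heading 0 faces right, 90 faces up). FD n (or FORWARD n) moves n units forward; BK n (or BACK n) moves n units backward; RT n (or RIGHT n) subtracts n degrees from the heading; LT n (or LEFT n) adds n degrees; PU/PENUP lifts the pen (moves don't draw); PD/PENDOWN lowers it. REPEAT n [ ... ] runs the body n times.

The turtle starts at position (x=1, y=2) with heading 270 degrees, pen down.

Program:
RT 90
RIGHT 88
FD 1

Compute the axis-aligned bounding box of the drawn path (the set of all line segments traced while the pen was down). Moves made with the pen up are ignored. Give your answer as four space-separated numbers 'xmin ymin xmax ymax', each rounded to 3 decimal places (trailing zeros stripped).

Answer: 0.965 2 1 2.999

Derivation:
Executing turtle program step by step:
Start: pos=(1,2), heading=270, pen down
RT 90: heading 270 -> 180
RT 88: heading 180 -> 92
FD 1: (1,2) -> (0.965,2.999) [heading=92, draw]
Final: pos=(0.965,2.999), heading=92, 1 segment(s) drawn

Segment endpoints: x in {0.965, 1}, y in {2, 2.999}
xmin=0.965, ymin=2, xmax=1, ymax=2.999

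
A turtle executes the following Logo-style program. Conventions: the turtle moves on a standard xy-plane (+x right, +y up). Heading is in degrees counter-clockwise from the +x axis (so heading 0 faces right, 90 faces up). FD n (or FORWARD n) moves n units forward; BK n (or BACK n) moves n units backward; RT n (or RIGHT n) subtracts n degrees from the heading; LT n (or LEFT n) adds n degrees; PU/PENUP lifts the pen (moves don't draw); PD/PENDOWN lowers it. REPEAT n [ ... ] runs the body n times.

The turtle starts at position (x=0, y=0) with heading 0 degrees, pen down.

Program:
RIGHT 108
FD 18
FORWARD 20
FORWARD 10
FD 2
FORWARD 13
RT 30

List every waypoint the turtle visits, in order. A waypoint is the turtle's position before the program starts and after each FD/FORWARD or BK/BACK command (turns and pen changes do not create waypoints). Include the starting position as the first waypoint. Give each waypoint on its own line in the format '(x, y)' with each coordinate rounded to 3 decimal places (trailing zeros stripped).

Answer: (0, 0)
(-5.562, -17.119)
(-11.743, -36.14)
(-14.833, -45.651)
(-15.451, -47.553)
(-19.468, -59.917)

Derivation:
Executing turtle program step by step:
Start: pos=(0,0), heading=0, pen down
RT 108: heading 0 -> 252
FD 18: (0,0) -> (-5.562,-17.119) [heading=252, draw]
FD 20: (-5.562,-17.119) -> (-11.743,-36.14) [heading=252, draw]
FD 10: (-11.743,-36.14) -> (-14.833,-45.651) [heading=252, draw]
FD 2: (-14.833,-45.651) -> (-15.451,-47.553) [heading=252, draw]
FD 13: (-15.451,-47.553) -> (-19.468,-59.917) [heading=252, draw]
RT 30: heading 252 -> 222
Final: pos=(-19.468,-59.917), heading=222, 5 segment(s) drawn
Waypoints (6 total):
(0, 0)
(-5.562, -17.119)
(-11.743, -36.14)
(-14.833, -45.651)
(-15.451, -47.553)
(-19.468, -59.917)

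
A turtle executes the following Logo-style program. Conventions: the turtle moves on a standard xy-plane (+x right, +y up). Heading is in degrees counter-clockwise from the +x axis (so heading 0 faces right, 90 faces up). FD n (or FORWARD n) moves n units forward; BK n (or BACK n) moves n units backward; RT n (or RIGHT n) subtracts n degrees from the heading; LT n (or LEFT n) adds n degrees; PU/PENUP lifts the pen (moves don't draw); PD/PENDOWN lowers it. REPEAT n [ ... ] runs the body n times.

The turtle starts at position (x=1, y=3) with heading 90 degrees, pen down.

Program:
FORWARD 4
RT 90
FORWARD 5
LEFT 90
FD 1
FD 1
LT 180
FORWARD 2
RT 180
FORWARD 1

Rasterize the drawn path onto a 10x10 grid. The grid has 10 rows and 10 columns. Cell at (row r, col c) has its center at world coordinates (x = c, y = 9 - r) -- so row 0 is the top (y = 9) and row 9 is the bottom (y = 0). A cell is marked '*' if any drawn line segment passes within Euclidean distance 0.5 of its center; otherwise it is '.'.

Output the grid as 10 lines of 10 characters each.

Answer: ......*...
......*...
.******...
.*........
.*........
.*........
.*........
..........
..........
..........

Derivation:
Segment 0: (1,3) -> (1,7)
Segment 1: (1,7) -> (6,7)
Segment 2: (6,7) -> (6,8)
Segment 3: (6,8) -> (6,9)
Segment 4: (6,9) -> (6,7)
Segment 5: (6,7) -> (6,8)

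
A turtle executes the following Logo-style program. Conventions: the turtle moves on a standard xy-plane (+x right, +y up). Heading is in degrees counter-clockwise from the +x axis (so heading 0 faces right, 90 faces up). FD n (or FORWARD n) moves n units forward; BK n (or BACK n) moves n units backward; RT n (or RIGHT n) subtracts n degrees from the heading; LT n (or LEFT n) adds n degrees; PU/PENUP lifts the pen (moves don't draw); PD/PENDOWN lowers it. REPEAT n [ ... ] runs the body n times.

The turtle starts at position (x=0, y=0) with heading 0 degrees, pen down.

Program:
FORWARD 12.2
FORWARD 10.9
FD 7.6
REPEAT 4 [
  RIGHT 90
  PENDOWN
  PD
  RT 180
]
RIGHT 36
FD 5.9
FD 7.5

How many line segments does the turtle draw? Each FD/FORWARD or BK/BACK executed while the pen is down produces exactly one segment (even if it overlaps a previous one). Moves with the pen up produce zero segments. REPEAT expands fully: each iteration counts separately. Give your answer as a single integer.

Executing turtle program step by step:
Start: pos=(0,0), heading=0, pen down
FD 12.2: (0,0) -> (12.2,0) [heading=0, draw]
FD 10.9: (12.2,0) -> (23.1,0) [heading=0, draw]
FD 7.6: (23.1,0) -> (30.7,0) [heading=0, draw]
REPEAT 4 [
  -- iteration 1/4 --
  RT 90: heading 0 -> 270
  PD: pen down
  PD: pen down
  RT 180: heading 270 -> 90
  -- iteration 2/4 --
  RT 90: heading 90 -> 0
  PD: pen down
  PD: pen down
  RT 180: heading 0 -> 180
  -- iteration 3/4 --
  RT 90: heading 180 -> 90
  PD: pen down
  PD: pen down
  RT 180: heading 90 -> 270
  -- iteration 4/4 --
  RT 90: heading 270 -> 180
  PD: pen down
  PD: pen down
  RT 180: heading 180 -> 0
]
RT 36: heading 0 -> 324
FD 5.9: (30.7,0) -> (35.473,-3.468) [heading=324, draw]
FD 7.5: (35.473,-3.468) -> (41.541,-7.876) [heading=324, draw]
Final: pos=(41.541,-7.876), heading=324, 5 segment(s) drawn
Segments drawn: 5

Answer: 5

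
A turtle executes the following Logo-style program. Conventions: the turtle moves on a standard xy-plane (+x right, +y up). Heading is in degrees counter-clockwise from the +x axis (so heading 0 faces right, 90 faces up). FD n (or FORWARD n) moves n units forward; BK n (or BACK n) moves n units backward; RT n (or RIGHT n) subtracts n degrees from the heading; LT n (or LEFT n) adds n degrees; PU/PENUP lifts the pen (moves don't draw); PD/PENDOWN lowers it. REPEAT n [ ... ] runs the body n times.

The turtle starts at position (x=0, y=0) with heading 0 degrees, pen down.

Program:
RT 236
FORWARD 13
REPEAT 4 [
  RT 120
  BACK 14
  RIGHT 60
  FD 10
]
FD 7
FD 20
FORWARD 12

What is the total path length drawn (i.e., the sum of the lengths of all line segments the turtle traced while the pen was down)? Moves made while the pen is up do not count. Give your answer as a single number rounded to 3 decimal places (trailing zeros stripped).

Executing turtle program step by step:
Start: pos=(0,0), heading=0, pen down
RT 236: heading 0 -> 124
FD 13: (0,0) -> (-7.27,10.777) [heading=124, draw]
REPEAT 4 [
  -- iteration 1/4 --
  RT 120: heading 124 -> 4
  BK 14: (-7.27,10.777) -> (-21.235,9.801) [heading=4, draw]
  RT 60: heading 4 -> 304
  FD 10: (-21.235,9.801) -> (-15.643,1.511) [heading=304, draw]
  -- iteration 2/4 --
  RT 120: heading 304 -> 184
  BK 14: (-15.643,1.511) -> (-1.678,2.487) [heading=184, draw]
  RT 60: heading 184 -> 124
  FD 10: (-1.678,2.487) -> (-7.27,10.777) [heading=124, draw]
  -- iteration 3/4 --
  RT 120: heading 124 -> 4
  BK 14: (-7.27,10.777) -> (-21.235,9.801) [heading=4, draw]
  RT 60: heading 4 -> 304
  FD 10: (-21.235,9.801) -> (-15.643,1.511) [heading=304, draw]
  -- iteration 4/4 --
  RT 120: heading 304 -> 184
  BK 14: (-15.643,1.511) -> (-1.678,2.487) [heading=184, draw]
  RT 60: heading 184 -> 124
  FD 10: (-1.678,2.487) -> (-7.27,10.777) [heading=124, draw]
]
FD 7: (-7.27,10.777) -> (-11.184,16.581) [heading=124, draw]
FD 20: (-11.184,16.581) -> (-22.368,33.162) [heading=124, draw]
FD 12: (-22.368,33.162) -> (-29.078,43.11) [heading=124, draw]
Final: pos=(-29.078,43.11), heading=124, 12 segment(s) drawn

Segment lengths:
  seg 1: (0,0) -> (-7.27,10.777), length = 13
  seg 2: (-7.27,10.777) -> (-21.235,9.801), length = 14
  seg 3: (-21.235,9.801) -> (-15.643,1.511), length = 10
  seg 4: (-15.643,1.511) -> (-1.678,2.487), length = 14
  seg 5: (-1.678,2.487) -> (-7.27,10.777), length = 10
  seg 6: (-7.27,10.777) -> (-21.235,9.801), length = 14
  seg 7: (-21.235,9.801) -> (-15.643,1.511), length = 10
  seg 8: (-15.643,1.511) -> (-1.678,2.487), length = 14
  seg 9: (-1.678,2.487) -> (-7.27,10.777), length = 10
  seg 10: (-7.27,10.777) -> (-11.184,16.581), length = 7
  seg 11: (-11.184,16.581) -> (-22.368,33.162), length = 20
  seg 12: (-22.368,33.162) -> (-29.078,43.11), length = 12
Total = 148

Answer: 148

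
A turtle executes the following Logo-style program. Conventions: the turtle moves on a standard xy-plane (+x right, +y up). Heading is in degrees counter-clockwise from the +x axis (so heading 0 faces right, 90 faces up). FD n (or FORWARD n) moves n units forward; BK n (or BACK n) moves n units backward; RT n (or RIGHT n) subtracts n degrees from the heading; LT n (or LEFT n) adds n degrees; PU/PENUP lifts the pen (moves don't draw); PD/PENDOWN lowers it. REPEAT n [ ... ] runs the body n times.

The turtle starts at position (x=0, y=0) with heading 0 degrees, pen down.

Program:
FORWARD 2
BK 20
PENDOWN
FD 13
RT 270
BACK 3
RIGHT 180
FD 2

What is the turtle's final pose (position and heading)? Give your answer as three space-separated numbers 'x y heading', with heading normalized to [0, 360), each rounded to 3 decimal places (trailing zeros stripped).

Answer: -5 -5 270

Derivation:
Executing turtle program step by step:
Start: pos=(0,0), heading=0, pen down
FD 2: (0,0) -> (2,0) [heading=0, draw]
BK 20: (2,0) -> (-18,0) [heading=0, draw]
PD: pen down
FD 13: (-18,0) -> (-5,0) [heading=0, draw]
RT 270: heading 0 -> 90
BK 3: (-5,0) -> (-5,-3) [heading=90, draw]
RT 180: heading 90 -> 270
FD 2: (-5,-3) -> (-5,-5) [heading=270, draw]
Final: pos=(-5,-5), heading=270, 5 segment(s) drawn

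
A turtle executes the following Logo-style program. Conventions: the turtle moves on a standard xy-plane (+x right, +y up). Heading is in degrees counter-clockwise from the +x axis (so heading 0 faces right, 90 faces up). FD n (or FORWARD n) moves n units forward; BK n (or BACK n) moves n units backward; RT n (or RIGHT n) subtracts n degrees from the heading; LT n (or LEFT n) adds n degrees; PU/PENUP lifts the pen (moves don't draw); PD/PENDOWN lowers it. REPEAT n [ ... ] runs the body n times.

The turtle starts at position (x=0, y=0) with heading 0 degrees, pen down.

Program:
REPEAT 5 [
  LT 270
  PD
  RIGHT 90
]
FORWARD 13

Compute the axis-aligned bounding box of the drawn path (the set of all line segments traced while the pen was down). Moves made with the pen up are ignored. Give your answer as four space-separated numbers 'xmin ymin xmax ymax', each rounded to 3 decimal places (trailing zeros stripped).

Executing turtle program step by step:
Start: pos=(0,0), heading=0, pen down
REPEAT 5 [
  -- iteration 1/5 --
  LT 270: heading 0 -> 270
  PD: pen down
  RT 90: heading 270 -> 180
  -- iteration 2/5 --
  LT 270: heading 180 -> 90
  PD: pen down
  RT 90: heading 90 -> 0
  -- iteration 3/5 --
  LT 270: heading 0 -> 270
  PD: pen down
  RT 90: heading 270 -> 180
  -- iteration 4/5 --
  LT 270: heading 180 -> 90
  PD: pen down
  RT 90: heading 90 -> 0
  -- iteration 5/5 --
  LT 270: heading 0 -> 270
  PD: pen down
  RT 90: heading 270 -> 180
]
FD 13: (0,0) -> (-13,0) [heading=180, draw]
Final: pos=(-13,0), heading=180, 1 segment(s) drawn

Segment endpoints: x in {-13, 0}, y in {0, 0}
xmin=-13, ymin=0, xmax=0, ymax=0

Answer: -13 0 0 0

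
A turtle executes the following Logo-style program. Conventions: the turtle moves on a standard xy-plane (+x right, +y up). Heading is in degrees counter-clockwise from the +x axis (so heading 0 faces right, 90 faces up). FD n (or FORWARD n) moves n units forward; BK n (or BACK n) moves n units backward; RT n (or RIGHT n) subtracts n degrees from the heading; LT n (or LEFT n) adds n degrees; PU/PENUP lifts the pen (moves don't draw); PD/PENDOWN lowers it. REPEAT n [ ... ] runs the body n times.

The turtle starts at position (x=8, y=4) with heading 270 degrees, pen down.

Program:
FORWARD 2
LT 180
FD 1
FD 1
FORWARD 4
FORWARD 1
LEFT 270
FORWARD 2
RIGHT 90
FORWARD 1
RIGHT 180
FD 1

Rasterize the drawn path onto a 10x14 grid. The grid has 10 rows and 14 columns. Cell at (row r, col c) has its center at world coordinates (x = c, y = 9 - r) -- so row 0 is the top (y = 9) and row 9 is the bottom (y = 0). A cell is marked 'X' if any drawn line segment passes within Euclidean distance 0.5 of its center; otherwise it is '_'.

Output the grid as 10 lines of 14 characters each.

Segment 0: (8,4) -> (8,2)
Segment 1: (8,2) -> (8,3)
Segment 2: (8,3) -> (8,4)
Segment 3: (8,4) -> (8,8)
Segment 4: (8,8) -> (8,9)
Segment 5: (8,9) -> (10,9)
Segment 6: (10,9) -> (10,8)
Segment 7: (10,8) -> (10,9)

Answer: ________XXX___
________X_X___
________X_____
________X_____
________X_____
________X_____
________X_____
________X_____
______________
______________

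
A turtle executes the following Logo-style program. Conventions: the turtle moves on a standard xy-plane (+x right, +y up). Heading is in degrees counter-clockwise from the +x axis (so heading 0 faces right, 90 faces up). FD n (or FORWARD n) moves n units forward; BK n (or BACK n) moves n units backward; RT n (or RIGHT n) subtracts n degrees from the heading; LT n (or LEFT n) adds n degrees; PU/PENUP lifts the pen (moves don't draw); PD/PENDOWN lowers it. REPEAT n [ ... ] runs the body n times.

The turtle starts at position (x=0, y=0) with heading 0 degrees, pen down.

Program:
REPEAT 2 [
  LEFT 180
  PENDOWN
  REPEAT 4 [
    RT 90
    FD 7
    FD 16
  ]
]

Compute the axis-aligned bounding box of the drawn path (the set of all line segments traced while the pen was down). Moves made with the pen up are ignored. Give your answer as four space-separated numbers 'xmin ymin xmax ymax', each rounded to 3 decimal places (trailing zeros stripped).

Executing turtle program step by step:
Start: pos=(0,0), heading=0, pen down
REPEAT 2 [
  -- iteration 1/2 --
  LT 180: heading 0 -> 180
  PD: pen down
  REPEAT 4 [
    -- iteration 1/4 --
    RT 90: heading 180 -> 90
    FD 7: (0,0) -> (0,7) [heading=90, draw]
    FD 16: (0,7) -> (0,23) [heading=90, draw]
    -- iteration 2/4 --
    RT 90: heading 90 -> 0
    FD 7: (0,23) -> (7,23) [heading=0, draw]
    FD 16: (7,23) -> (23,23) [heading=0, draw]
    -- iteration 3/4 --
    RT 90: heading 0 -> 270
    FD 7: (23,23) -> (23,16) [heading=270, draw]
    FD 16: (23,16) -> (23,0) [heading=270, draw]
    -- iteration 4/4 --
    RT 90: heading 270 -> 180
    FD 7: (23,0) -> (16,0) [heading=180, draw]
    FD 16: (16,0) -> (0,0) [heading=180, draw]
  ]
  -- iteration 2/2 --
  LT 180: heading 180 -> 0
  PD: pen down
  REPEAT 4 [
    -- iteration 1/4 --
    RT 90: heading 0 -> 270
    FD 7: (0,0) -> (0,-7) [heading=270, draw]
    FD 16: (0,-7) -> (0,-23) [heading=270, draw]
    -- iteration 2/4 --
    RT 90: heading 270 -> 180
    FD 7: (0,-23) -> (-7,-23) [heading=180, draw]
    FD 16: (-7,-23) -> (-23,-23) [heading=180, draw]
    -- iteration 3/4 --
    RT 90: heading 180 -> 90
    FD 7: (-23,-23) -> (-23,-16) [heading=90, draw]
    FD 16: (-23,-16) -> (-23,0) [heading=90, draw]
    -- iteration 4/4 --
    RT 90: heading 90 -> 0
    FD 7: (-23,0) -> (-16,0) [heading=0, draw]
    FD 16: (-16,0) -> (0,0) [heading=0, draw]
  ]
]
Final: pos=(0,0), heading=0, 16 segment(s) drawn

Segment endpoints: x in {-23, -23, -16, -7, 0, 0, 0, 0, 7, 16, 23}, y in {-23, -23, -16, -7, 0, 0, 0, 0, 0, 0, 7, 16, 23}
xmin=-23, ymin=-23, xmax=23, ymax=23

Answer: -23 -23 23 23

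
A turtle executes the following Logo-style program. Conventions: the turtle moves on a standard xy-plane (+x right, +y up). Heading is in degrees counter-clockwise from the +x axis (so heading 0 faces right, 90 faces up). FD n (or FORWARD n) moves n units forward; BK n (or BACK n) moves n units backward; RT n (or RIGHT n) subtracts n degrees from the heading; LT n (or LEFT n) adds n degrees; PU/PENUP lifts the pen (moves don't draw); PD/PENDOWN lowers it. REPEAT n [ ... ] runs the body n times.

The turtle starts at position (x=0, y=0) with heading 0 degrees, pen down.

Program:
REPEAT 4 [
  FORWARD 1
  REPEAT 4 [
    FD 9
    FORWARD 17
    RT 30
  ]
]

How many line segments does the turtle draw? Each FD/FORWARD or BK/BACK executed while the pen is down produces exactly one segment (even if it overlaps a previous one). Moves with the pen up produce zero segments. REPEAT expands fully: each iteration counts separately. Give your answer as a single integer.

Executing turtle program step by step:
Start: pos=(0,0), heading=0, pen down
REPEAT 4 [
  -- iteration 1/4 --
  FD 1: (0,0) -> (1,0) [heading=0, draw]
  REPEAT 4 [
    -- iteration 1/4 --
    FD 9: (1,0) -> (10,0) [heading=0, draw]
    FD 17: (10,0) -> (27,0) [heading=0, draw]
    RT 30: heading 0 -> 330
    -- iteration 2/4 --
    FD 9: (27,0) -> (34.794,-4.5) [heading=330, draw]
    FD 17: (34.794,-4.5) -> (49.517,-13) [heading=330, draw]
    RT 30: heading 330 -> 300
    -- iteration 3/4 --
    FD 9: (49.517,-13) -> (54.017,-20.794) [heading=300, draw]
    FD 17: (54.017,-20.794) -> (62.517,-35.517) [heading=300, draw]
    RT 30: heading 300 -> 270
    -- iteration 4/4 --
    FD 9: (62.517,-35.517) -> (62.517,-44.517) [heading=270, draw]
    FD 17: (62.517,-44.517) -> (62.517,-61.517) [heading=270, draw]
    RT 30: heading 270 -> 240
  ]
  -- iteration 2/4 --
  FD 1: (62.517,-61.517) -> (62.017,-62.383) [heading=240, draw]
  REPEAT 4 [
    -- iteration 1/4 --
    FD 9: (62.017,-62.383) -> (57.517,-70.177) [heading=240, draw]
    FD 17: (57.517,-70.177) -> (49.017,-84.899) [heading=240, draw]
    RT 30: heading 240 -> 210
    -- iteration 2/4 --
    FD 9: (49.017,-84.899) -> (41.222,-89.399) [heading=210, draw]
    FD 17: (41.222,-89.399) -> (26.5,-97.899) [heading=210, draw]
    RT 30: heading 210 -> 180
    -- iteration 3/4 --
    FD 9: (26.5,-97.899) -> (17.5,-97.899) [heading=180, draw]
    FD 17: (17.5,-97.899) -> (0.5,-97.899) [heading=180, draw]
    RT 30: heading 180 -> 150
    -- iteration 4/4 --
    FD 9: (0.5,-97.899) -> (-7.294,-93.399) [heading=150, draw]
    FD 17: (-7.294,-93.399) -> (-22.017,-84.899) [heading=150, draw]
    RT 30: heading 150 -> 120
  ]
  -- iteration 3/4 --
  FD 1: (-22.017,-84.899) -> (-22.517,-84.033) [heading=120, draw]
  REPEAT 4 [
    -- iteration 1/4 --
    FD 9: (-22.517,-84.033) -> (-27.017,-76.239) [heading=120, draw]
    FD 17: (-27.017,-76.239) -> (-35.517,-61.517) [heading=120, draw]
    RT 30: heading 120 -> 90
    -- iteration 2/4 --
    FD 9: (-35.517,-61.517) -> (-35.517,-52.517) [heading=90, draw]
    FD 17: (-35.517,-52.517) -> (-35.517,-35.517) [heading=90, draw]
    RT 30: heading 90 -> 60
    -- iteration 3/4 --
    FD 9: (-35.517,-35.517) -> (-31.017,-27.722) [heading=60, draw]
    FD 17: (-31.017,-27.722) -> (-22.517,-13) [heading=60, draw]
    RT 30: heading 60 -> 30
    -- iteration 4/4 --
    FD 9: (-22.517,-13) -> (-14.722,-8.5) [heading=30, draw]
    FD 17: (-14.722,-8.5) -> (0,0) [heading=30, draw]
    RT 30: heading 30 -> 0
  ]
  -- iteration 4/4 --
  FD 1: (0,0) -> (1,0) [heading=0, draw]
  REPEAT 4 [
    -- iteration 1/4 --
    FD 9: (1,0) -> (10,0) [heading=0, draw]
    FD 17: (10,0) -> (27,0) [heading=0, draw]
    RT 30: heading 0 -> 330
    -- iteration 2/4 --
    FD 9: (27,0) -> (34.794,-4.5) [heading=330, draw]
    FD 17: (34.794,-4.5) -> (49.517,-13) [heading=330, draw]
    RT 30: heading 330 -> 300
    -- iteration 3/4 --
    FD 9: (49.517,-13) -> (54.017,-20.794) [heading=300, draw]
    FD 17: (54.017,-20.794) -> (62.517,-35.517) [heading=300, draw]
    RT 30: heading 300 -> 270
    -- iteration 4/4 --
    FD 9: (62.517,-35.517) -> (62.517,-44.517) [heading=270, draw]
    FD 17: (62.517,-44.517) -> (62.517,-61.517) [heading=270, draw]
    RT 30: heading 270 -> 240
  ]
]
Final: pos=(62.517,-61.517), heading=240, 36 segment(s) drawn
Segments drawn: 36

Answer: 36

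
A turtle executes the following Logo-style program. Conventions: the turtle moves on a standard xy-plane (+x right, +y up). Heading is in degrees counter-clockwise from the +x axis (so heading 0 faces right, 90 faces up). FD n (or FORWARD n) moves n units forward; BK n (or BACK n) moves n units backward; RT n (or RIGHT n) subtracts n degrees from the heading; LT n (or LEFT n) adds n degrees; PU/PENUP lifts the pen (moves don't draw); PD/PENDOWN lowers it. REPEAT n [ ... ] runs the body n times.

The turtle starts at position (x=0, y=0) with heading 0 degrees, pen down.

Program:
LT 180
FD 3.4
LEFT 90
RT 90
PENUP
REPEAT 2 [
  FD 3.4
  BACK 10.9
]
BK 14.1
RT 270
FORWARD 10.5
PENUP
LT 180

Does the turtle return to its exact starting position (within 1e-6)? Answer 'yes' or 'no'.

Answer: no

Derivation:
Executing turtle program step by step:
Start: pos=(0,0), heading=0, pen down
LT 180: heading 0 -> 180
FD 3.4: (0,0) -> (-3.4,0) [heading=180, draw]
LT 90: heading 180 -> 270
RT 90: heading 270 -> 180
PU: pen up
REPEAT 2 [
  -- iteration 1/2 --
  FD 3.4: (-3.4,0) -> (-6.8,0) [heading=180, move]
  BK 10.9: (-6.8,0) -> (4.1,0) [heading=180, move]
  -- iteration 2/2 --
  FD 3.4: (4.1,0) -> (0.7,0) [heading=180, move]
  BK 10.9: (0.7,0) -> (11.6,0) [heading=180, move]
]
BK 14.1: (11.6,0) -> (25.7,0) [heading=180, move]
RT 270: heading 180 -> 270
FD 10.5: (25.7,0) -> (25.7,-10.5) [heading=270, move]
PU: pen up
LT 180: heading 270 -> 90
Final: pos=(25.7,-10.5), heading=90, 1 segment(s) drawn

Start position: (0, 0)
Final position: (25.7, -10.5)
Distance = 27.762; >= 1e-6 -> NOT closed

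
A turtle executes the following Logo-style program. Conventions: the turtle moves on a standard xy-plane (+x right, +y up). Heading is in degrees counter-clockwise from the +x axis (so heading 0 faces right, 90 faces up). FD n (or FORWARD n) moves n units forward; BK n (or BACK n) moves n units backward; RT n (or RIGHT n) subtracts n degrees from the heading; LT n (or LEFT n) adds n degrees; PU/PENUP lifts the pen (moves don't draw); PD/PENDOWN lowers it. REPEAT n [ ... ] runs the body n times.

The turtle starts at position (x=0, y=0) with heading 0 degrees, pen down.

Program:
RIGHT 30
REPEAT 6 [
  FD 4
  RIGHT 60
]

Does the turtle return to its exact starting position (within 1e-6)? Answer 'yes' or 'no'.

Answer: yes

Derivation:
Executing turtle program step by step:
Start: pos=(0,0), heading=0, pen down
RT 30: heading 0 -> 330
REPEAT 6 [
  -- iteration 1/6 --
  FD 4: (0,0) -> (3.464,-2) [heading=330, draw]
  RT 60: heading 330 -> 270
  -- iteration 2/6 --
  FD 4: (3.464,-2) -> (3.464,-6) [heading=270, draw]
  RT 60: heading 270 -> 210
  -- iteration 3/6 --
  FD 4: (3.464,-6) -> (0,-8) [heading=210, draw]
  RT 60: heading 210 -> 150
  -- iteration 4/6 --
  FD 4: (0,-8) -> (-3.464,-6) [heading=150, draw]
  RT 60: heading 150 -> 90
  -- iteration 5/6 --
  FD 4: (-3.464,-6) -> (-3.464,-2) [heading=90, draw]
  RT 60: heading 90 -> 30
  -- iteration 6/6 --
  FD 4: (-3.464,-2) -> (0,0) [heading=30, draw]
  RT 60: heading 30 -> 330
]
Final: pos=(0,0), heading=330, 6 segment(s) drawn

Start position: (0, 0)
Final position: (0, 0)
Distance = 0; < 1e-6 -> CLOSED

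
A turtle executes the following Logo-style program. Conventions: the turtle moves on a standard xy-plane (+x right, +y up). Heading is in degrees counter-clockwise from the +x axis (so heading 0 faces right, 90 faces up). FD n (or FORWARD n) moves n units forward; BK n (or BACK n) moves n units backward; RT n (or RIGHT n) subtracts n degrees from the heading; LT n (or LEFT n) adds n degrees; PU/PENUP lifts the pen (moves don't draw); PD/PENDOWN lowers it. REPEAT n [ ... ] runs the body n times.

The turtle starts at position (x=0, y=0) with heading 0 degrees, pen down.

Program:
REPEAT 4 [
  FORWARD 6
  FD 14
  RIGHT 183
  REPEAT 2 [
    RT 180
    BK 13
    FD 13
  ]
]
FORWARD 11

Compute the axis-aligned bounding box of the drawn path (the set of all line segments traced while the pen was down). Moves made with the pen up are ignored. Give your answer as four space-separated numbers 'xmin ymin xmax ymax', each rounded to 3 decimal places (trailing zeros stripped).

Answer: -12.901 -3.077 32.982 4.788

Derivation:
Executing turtle program step by step:
Start: pos=(0,0), heading=0, pen down
REPEAT 4 [
  -- iteration 1/4 --
  FD 6: (0,0) -> (6,0) [heading=0, draw]
  FD 14: (6,0) -> (20,0) [heading=0, draw]
  RT 183: heading 0 -> 177
  REPEAT 2 [
    -- iteration 1/2 --
    RT 180: heading 177 -> 357
    BK 13: (20,0) -> (7.018,0.68) [heading=357, draw]
    FD 13: (7.018,0.68) -> (20,0) [heading=357, draw]
    -- iteration 2/2 --
    RT 180: heading 357 -> 177
    BK 13: (20,0) -> (32.982,-0.68) [heading=177, draw]
    FD 13: (32.982,-0.68) -> (20,0) [heading=177, draw]
  ]
  -- iteration 2/4 --
  FD 6: (20,0) -> (14.008,0.314) [heading=177, draw]
  FD 14: (14.008,0.314) -> (0.027,1.047) [heading=177, draw]
  RT 183: heading 177 -> 354
  REPEAT 2 [
    -- iteration 1/2 --
    RT 180: heading 354 -> 174
    BK 13: (0.027,1.047) -> (12.956,-0.312) [heading=174, draw]
    FD 13: (12.956,-0.312) -> (0.027,1.047) [heading=174, draw]
    -- iteration 2/2 --
    RT 180: heading 174 -> 354
    BK 13: (0.027,1.047) -> (-12.901,2.406) [heading=354, draw]
    FD 13: (-12.901,2.406) -> (0.027,1.047) [heading=354, draw]
  ]
  -- iteration 3/4 --
  FD 6: (0.027,1.047) -> (5.995,0.42) [heading=354, draw]
  FD 14: (5.995,0.42) -> (19.918,-1.044) [heading=354, draw]
  RT 183: heading 354 -> 171
  REPEAT 2 [
    -- iteration 1/2 --
    RT 180: heading 171 -> 351
    BK 13: (19.918,-1.044) -> (7.078,0.99) [heading=351, draw]
    FD 13: (7.078,0.99) -> (19.918,-1.044) [heading=351, draw]
    -- iteration 2/2 --
    RT 180: heading 351 -> 171
    BK 13: (19.918,-1.044) -> (32.758,-3.077) [heading=171, draw]
    FD 13: (32.758,-3.077) -> (19.918,-1.044) [heading=171, draw]
  ]
  -- iteration 4/4 --
  FD 6: (19.918,-1.044) -> (13.992,-0.105) [heading=171, draw]
  FD 14: (13.992,-0.105) -> (0.164,2.085) [heading=171, draw]
  RT 183: heading 171 -> 348
  REPEAT 2 [
    -- iteration 1/2 --
    RT 180: heading 348 -> 168
    BK 13: (0.164,2.085) -> (12.88,-0.618) [heading=168, draw]
    FD 13: (12.88,-0.618) -> (0.164,2.085) [heading=168, draw]
    -- iteration 2/2 --
    RT 180: heading 168 -> 348
    BK 13: (0.164,2.085) -> (-12.552,4.788) [heading=348, draw]
    FD 13: (-12.552,4.788) -> (0.164,2.085) [heading=348, draw]
  ]
]
FD 11: (0.164,2.085) -> (10.924,-0.202) [heading=348, draw]
Final: pos=(10.924,-0.202), heading=348, 25 segment(s) drawn

Segment endpoints: x in {-12.901, -12.552, 0, 0.027, 0.164, 5.995, 6, 7.018, 7.078, 10.924, 12.88, 12.956, 13.992, 14.008, 19.918, 20, 32.758, 32.982}, y in {-3.077, -1.044, -1.044, -0.68, -0.618, -0.312, -0.202, -0.105, 0, 0.314, 0.42, 0.68, 0.99, 1.047, 2.085, 2.406, 4.788}
xmin=-12.901, ymin=-3.077, xmax=32.982, ymax=4.788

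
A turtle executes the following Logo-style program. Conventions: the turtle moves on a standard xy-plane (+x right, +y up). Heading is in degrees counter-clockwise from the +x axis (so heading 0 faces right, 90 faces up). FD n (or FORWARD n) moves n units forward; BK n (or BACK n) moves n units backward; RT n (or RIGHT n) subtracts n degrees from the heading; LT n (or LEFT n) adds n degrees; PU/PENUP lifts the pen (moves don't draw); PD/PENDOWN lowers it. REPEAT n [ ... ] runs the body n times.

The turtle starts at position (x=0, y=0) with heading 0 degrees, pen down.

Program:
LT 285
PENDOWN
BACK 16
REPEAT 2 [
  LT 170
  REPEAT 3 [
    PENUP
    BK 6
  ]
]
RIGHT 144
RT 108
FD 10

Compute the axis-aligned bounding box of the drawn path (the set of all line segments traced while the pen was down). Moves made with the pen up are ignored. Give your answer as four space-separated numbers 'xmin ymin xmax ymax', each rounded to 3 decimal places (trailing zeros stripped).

Executing turtle program step by step:
Start: pos=(0,0), heading=0, pen down
LT 285: heading 0 -> 285
PD: pen down
BK 16: (0,0) -> (-4.141,15.455) [heading=285, draw]
REPEAT 2 [
  -- iteration 1/2 --
  LT 170: heading 285 -> 95
  REPEAT 3 [
    -- iteration 1/3 --
    PU: pen up
    BK 6: (-4.141,15.455) -> (-3.618,9.478) [heading=95, move]
    -- iteration 2/3 --
    PU: pen up
    BK 6: (-3.618,9.478) -> (-3.095,3.5) [heading=95, move]
    -- iteration 3/3 --
    PU: pen up
    BK 6: (-3.095,3.5) -> (-2.572,-2.477) [heading=95, move]
  ]
  -- iteration 2/2 --
  LT 170: heading 95 -> 265
  REPEAT 3 [
    -- iteration 1/3 --
    PU: pen up
    BK 6: (-2.572,-2.477) -> (-2.049,3.5) [heading=265, move]
    -- iteration 2/3 --
    PU: pen up
    BK 6: (-2.049,3.5) -> (-1.526,9.478) [heading=265, move]
    -- iteration 3/3 --
    PU: pen up
    BK 6: (-1.526,9.478) -> (-1.003,15.455) [heading=265, move]
  ]
]
RT 144: heading 265 -> 121
RT 108: heading 121 -> 13
FD 10: (-1.003,15.455) -> (8.74,17.704) [heading=13, move]
Final: pos=(8.74,17.704), heading=13, 1 segment(s) drawn

Segment endpoints: x in {-4.141, 0}, y in {0, 15.455}
xmin=-4.141, ymin=0, xmax=0, ymax=15.455

Answer: -4.141 0 0 15.455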